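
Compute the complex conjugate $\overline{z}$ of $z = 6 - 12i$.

If z = a + bi, then conjugate(z) = a - bi
conjugate(6 - 12i) = 6 + 12i


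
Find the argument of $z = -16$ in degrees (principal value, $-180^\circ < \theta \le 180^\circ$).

b = 0 and a < 0, so z lies on the negative real axis: θ = 180°


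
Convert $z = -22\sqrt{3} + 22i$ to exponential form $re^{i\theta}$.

r = |z| = sqrt((-22*sqrt(3))^2 + (22)^2) = sqrt(1452 + 484) = sqrt(1936) = 44
θ = arctan(b/a) = arctan(22/-38.1051) (quadrant-adjusted) = 150° = 5π/6
z = 44e^(i*5π/6)


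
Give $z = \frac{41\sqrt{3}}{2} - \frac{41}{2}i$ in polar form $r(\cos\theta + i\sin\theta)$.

r = |z| = sqrt(a^2 + b^2) = sqrt((41*sqrt(3)/2)^2 + (-41/2)^2) = sqrt(5043/4 + 1681/4) = sqrt(1681) = 41
θ = arctan(b/a) = arctan(-20.5/35.507) (quadrant-adjusted) = 330°
z = 41(cos 330° + i sin 330°)


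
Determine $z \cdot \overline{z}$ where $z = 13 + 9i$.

z * conjugate(z) = |z|^2 = a^2 + b^2
= 13^2 + 9^2 = 250


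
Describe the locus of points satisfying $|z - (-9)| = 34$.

|z - z0| = r describes a circle centered at z0 with radius r
Here z0 = -9 and r = 34
Locus: Circle centered at (-9, 0) with radius 34


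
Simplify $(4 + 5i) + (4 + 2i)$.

(4 + 4) + (5 + 2)i = 8 + 7i


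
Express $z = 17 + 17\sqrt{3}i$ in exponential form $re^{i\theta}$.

r = |z| = sqrt((17)^2 + (17*sqrt(3))^2) = sqrt(289 + 867) = sqrt(1156) = 34
θ = arctan(b/a) = arctan(29.4449/17) (quadrant-adjusted) = 60° = π/3
z = 34e^(i*π/3)


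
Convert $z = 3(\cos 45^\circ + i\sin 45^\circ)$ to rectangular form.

a = r cos θ = 3 * sqrt(2)/2 = 3*sqrt(2)/2
b = r sin θ = 3 * sqrt(2)/2 = 3*sqrt(2)/2
z = 3*sqrt(2)/2 + (3*sqrt(2)/2)i


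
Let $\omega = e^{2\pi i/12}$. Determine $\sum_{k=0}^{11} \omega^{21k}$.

Let ζ = ω^21 = e^(2πi·21/12). Since 12 ∤ 21, ζ ≠ 1.
Sum = Σ_{k=0}^{11} ζ^k = (ζ^12 - 1)/(ζ - 1) = (ω^{21·12} - 1)/(ζ - 1) = (1 - 1)/(ζ - 1) = 0


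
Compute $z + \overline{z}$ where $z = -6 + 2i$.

z + conjugate(z) = (a + bi) + (a - bi) = 2a
= 2 * (-6) = -12


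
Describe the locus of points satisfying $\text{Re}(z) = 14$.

Re(z) = x where z = x + yi; the equation x = 14 is satisfied by all points with that x-coordinate
Locus: Vertical line x = 14


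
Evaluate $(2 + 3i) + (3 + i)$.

(2 + 3) + (3 + 1)i = 5 + 4i


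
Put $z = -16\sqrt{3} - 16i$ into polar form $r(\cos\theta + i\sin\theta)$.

r = |z| = sqrt(a^2 + b^2) = sqrt((-16*sqrt(3))^2 + (-16)^2) = sqrt(768 + 256) = sqrt(1024) = 32
θ = arctan(b/a) = arctan(-16/-27.7128) (quadrant-adjusted) = 210°
z = 32(cos 210° + i sin 210°)


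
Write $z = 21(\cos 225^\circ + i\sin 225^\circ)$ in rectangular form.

a = r cos θ = 21 * -sqrt(2)/2 = -21*sqrt(2)/2
b = r sin θ = 21 * -sqrt(2)/2 = -21*sqrt(2)/2
z = -21*sqrt(2)/2 - (21*sqrt(2)/2)i


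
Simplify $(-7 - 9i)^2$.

(a + bi)^2 = a^2 - b^2 + 2abi
= (-7)^2 - (-9)^2 + 2*(-7)*(-9)i
= -32 + 126i


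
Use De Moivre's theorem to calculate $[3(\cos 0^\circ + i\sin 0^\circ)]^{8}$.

By De Moivre: z^n = r^n(cos(nθ) + i sin(nθ))
= 3^8(cos(8*0°) + i sin(8*0°))
= 6561(cos 0° + i sin 0°)
= 6561


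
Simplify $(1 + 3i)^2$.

(a + bi)^2 = a^2 - b^2 + 2abi
= 1^2 - 3^2 + 2*1*3i
= -8 + 6i


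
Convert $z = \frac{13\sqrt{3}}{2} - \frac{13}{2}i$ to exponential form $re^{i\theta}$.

r = |z| = sqrt((13*sqrt(3)/2)^2 + (-13/2)^2) = sqrt(507/4 + 169/4) = sqrt(169) = 13
θ = arctan(b/a) = arctan(-6.5/11.2583) (quadrant-adjusted) = -30° = -π/6
z = 13e^(-i*π/6)


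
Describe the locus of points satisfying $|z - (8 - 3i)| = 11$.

|z - z0| = r describes a circle centered at z0 with radius r
Here z0 = 8 - 3i and r = 11
Locus: Circle centered at (8, -3) with radius 11


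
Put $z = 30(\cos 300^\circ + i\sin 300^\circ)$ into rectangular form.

a = r cos θ = 30 * 1/2 = 15
b = r sin θ = 30 * -sqrt(3)/2 = -15*sqrt(3)
z = 15 - 15*sqrt(3)i


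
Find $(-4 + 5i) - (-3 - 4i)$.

(-4 - (-3)) + (5 - (-4))i = -1 + 9i


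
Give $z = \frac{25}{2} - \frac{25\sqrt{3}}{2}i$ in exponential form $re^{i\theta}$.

r = |z| = sqrt((25/2)^2 + (-25*sqrt(3)/2)^2) = sqrt(625/4 + 1875/4) = sqrt(625) = 25
θ = arctan(b/a) = arctan(-21.6506/12.5) (quadrant-adjusted) = -60° = -π/3
z = 25e^(-i*π/3)


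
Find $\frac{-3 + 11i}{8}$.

Divisor is real, so divide each part by 8:
= -3/8 + (11/8)i


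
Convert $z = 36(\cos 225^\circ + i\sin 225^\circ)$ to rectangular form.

a = r cos θ = 36 * -sqrt(2)/2 = -18*sqrt(2)
b = r sin θ = 36 * -sqrt(2)/2 = -18*sqrt(2)
z = -18*sqrt(2) - 18*sqrt(2)i


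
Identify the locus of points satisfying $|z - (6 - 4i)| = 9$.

|z - z0| = r describes a circle centered at z0 with radius r
Here z0 = 6 - 4i and r = 9
Locus: Circle centered at (6, -4) with radius 9


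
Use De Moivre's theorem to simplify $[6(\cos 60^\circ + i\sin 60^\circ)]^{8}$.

By De Moivre: z^n = r^n(cos(nθ) + i sin(nθ))
= 6^8(cos(8*60°) + i sin(8*60°))
= 1679616(cos 120° + i sin 120°)
= -839808 + 839808*sqrt(3)i


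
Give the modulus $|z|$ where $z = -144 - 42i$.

|z| = sqrt(a^2 + b^2) = sqrt((-144)^2 + (-42)^2) = sqrt(22500) = 150


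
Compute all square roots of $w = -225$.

|w| = 225, arg(w) = 180°
Root modulus = 225^(1/2) = 15
Root arguments: θ_k = (180° + 360°k)/2 for k = 0, 1, ..., 1
Roots: 15i, -15i


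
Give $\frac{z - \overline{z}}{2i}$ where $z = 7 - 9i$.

z - conjugate(z) = 2bi
(z - conjugate(z))/(2i) = 2bi/(2i) = b = -9


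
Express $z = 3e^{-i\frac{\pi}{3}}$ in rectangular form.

a = r cos θ = 3 * 1/2 = 3/2
b = r sin θ = 3 * -sqrt(3)/2 = -3*sqrt(3)/2
z = 3/2 - (3*sqrt(3)/2)i


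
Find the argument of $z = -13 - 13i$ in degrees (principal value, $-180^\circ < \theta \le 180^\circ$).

θ = arctan(b/a) = arctan(-13/-13) (quadrant-adjusted) = -135°


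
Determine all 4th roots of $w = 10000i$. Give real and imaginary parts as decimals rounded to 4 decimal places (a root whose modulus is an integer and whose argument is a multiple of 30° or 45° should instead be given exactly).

|w| = 10000, arg(w) = 90°
Root modulus = 10000^(1/4) = 10
Root arguments: θ_k = (90° + 360°k)/4 for k = 0, 1, ..., 3
Compute each root as (root modulus)(cos θ_k + i sin θ_k) using full-precision intermediates, then round to 4 decimal places.
Roots: 9.2388 + 3.8268i, -3.8268 + 9.2388i, -9.2388 - 3.8268i, 3.8268 - 9.2388i


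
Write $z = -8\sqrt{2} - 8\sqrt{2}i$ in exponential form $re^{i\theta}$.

r = |z| = sqrt((-8*sqrt(2))^2 + (-8*sqrt(2))^2) = sqrt(128 + 128) = sqrt(256) = 16
θ = arctan(b/a) = arctan(-11.3137/-11.3137) (quadrant-adjusted) = -135° = -3π/4
z = 16e^(-i*3π/4)


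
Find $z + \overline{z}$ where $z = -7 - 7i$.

z + conjugate(z) = (a + bi) + (a - bi) = 2a
= 2 * (-7) = -14


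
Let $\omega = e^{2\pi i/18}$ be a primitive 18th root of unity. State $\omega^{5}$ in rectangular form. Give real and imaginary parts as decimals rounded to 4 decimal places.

ω^5 = e^(2πi·5/18) = e^(i·5π/9)
= cos(5π/9) + i sin(5π/9)
= -0.1736 + 0.9848i


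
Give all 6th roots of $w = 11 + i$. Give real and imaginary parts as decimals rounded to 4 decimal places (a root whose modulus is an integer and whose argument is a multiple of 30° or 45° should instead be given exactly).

|w| = sqrt(122) ≈ 11.045361, arg(w) ≈ 5.194429°
Root modulus = sqrt(122)^(1/6) ≈ 1.492325
Root arguments: θ_k = (arg(w) + 360°k)/6 for k = 0, 1, ..., 5
Compute each root as (root modulus)(cos θ_k + i sin θ_k) using full-precision intermediates, then round to 4 decimal places.
Roots: 1.4922 + 0.0225i, 0.7265 + 1.3035i, -0.7656 + 1.2810i, -1.4922 - 0.0225i, -0.7265 - 1.3035i, 0.7656 - 1.2810i


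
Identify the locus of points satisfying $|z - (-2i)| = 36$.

|z - z0| = r describes a circle centered at z0 with radius r
Here z0 = -2i and r = 36
Locus: Circle centered at (0, -2) with radius 36


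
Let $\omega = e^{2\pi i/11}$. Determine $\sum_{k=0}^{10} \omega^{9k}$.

Let ζ = ω^9 = e^(2πi·9/11). Since 11 ∤ 9, ζ ≠ 1.
Sum = Σ_{k=0}^{10} ζ^k = (ζ^11 - 1)/(ζ - 1) = (ω^{9·11} - 1)/(ζ - 1) = (1 - 1)/(ζ - 1) = 0


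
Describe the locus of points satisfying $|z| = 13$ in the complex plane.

|z| = 13 means sqrt(x^2 + y^2) = 13
This is a circle of radius 13 centered at the origin


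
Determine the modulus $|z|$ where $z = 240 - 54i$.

|z| = sqrt(a^2 + b^2) = sqrt(240^2 + (-54)^2) = sqrt(60516) = 246


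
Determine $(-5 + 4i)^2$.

(a + bi)^2 = a^2 - b^2 + 2abi
= (-5)^2 - 4^2 + 2*(-5)*4i
= 9 - 40i


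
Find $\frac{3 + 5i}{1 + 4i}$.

Multiply numerator and denominator by conjugate (1 - 4i):
= (3 + 5i)(1 - 4i) / (1^2 + 4^2)
= (23 - 7i) / 17
= 23/17 - (7/17)i


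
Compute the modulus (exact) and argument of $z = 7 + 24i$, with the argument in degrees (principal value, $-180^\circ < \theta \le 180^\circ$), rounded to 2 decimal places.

|z| = sqrt(7^2 + 24^2) = 25
arg(z) = arctan(b/a) = arctan(24/7) (quadrant-adjusted) = 73.74°


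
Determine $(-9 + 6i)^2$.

(a + bi)^2 = a^2 - b^2 + 2abi
= (-9)^2 - 6^2 + 2*(-9)*6i
= 45 - 108i


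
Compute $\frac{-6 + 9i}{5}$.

Divisor is real, so divide each part by 5:
= -6/5 + (9/5)i


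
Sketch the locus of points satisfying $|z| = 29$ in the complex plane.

|z| = 29 means sqrt(x^2 + y^2) = 29
This is a circle of radius 29 centered at the origin


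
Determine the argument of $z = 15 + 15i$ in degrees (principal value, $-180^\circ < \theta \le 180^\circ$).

θ = arctan(b/a) = arctan(15/15) (quadrant-adjusted) = 45°


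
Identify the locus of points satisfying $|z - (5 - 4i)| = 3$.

|z - z0| = r describes a circle centered at z0 with radius r
Here z0 = 5 - 4i and r = 3
Locus: Circle centered at (5, -4) with radius 3


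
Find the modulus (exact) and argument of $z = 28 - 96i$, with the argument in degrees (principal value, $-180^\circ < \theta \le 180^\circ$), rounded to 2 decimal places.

|z| = sqrt(28^2 + (-96)^2) = 100
arg(z) = arctan(b/a) = arctan(-96/28) (quadrant-adjusted) = -73.74°


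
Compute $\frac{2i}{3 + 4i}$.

Multiply numerator and denominator by conjugate (3 - 4i):
= (2i)(3 - 4i) / (3^2 + 4^2)
= (8 + 6i) / 25
= 8/25 + (6/25)i


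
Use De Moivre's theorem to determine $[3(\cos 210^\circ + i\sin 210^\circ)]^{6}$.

By De Moivre: z^n = r^n(cos(nθ) + i sin(nθ))
= 3^6(cos(6*210°) + i sin(6*210°))
= 729(cos 180° + i sin 180°)
= -729


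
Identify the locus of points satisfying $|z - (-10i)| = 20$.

|z - z0| = r describes a circle centered at z0 with radius r
Here z0 = -10i and r = 20
Locus: Circle centered at (0, -10) with radius 20


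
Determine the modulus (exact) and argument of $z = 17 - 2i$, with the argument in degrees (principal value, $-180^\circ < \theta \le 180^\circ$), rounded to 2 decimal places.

|z| = sqrt(17^2 + (-2)^2) = sqrt(293)
arg(z) = arctan(b/a) = arctan(-2/17) (quadrant-adjusted) = -6.71°


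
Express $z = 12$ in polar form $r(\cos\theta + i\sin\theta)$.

r = |z| = sqrt(a^2 + b^2) = sqrt((12)^2 + (0)^2) = sqrt(144 + 0) = sqrt(144) = 12
b = 0 and a > 0, so z lies on the positive real axis: θ = 0°
z = 12(cos 0° + i sin 0°)


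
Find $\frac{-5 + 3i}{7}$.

Divisor is real, so divide each part by 7:
= -5/7 + (3/7)i


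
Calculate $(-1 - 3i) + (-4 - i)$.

(-1 + (-4)) + (-3 + (-1))i = -5 - 4i


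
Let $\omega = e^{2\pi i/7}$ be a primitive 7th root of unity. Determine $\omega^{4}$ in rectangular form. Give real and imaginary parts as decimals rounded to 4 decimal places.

ω^4 = e^(2πi·4/7) = e^(i·8π/7)
= cos(8π/7) + i sin(8π/7)
= -0.9010 - 0.4339i


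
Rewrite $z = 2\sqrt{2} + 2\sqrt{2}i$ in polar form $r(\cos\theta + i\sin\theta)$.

r = |z| = sqrt(a^2 + b^2) = sqrt((2*sqrt(2))^2 + (2*sqrt(2))^2) = sqrt(8 + 8) = sqrt(16) = 4
θ = arctan(b/a) = arctan(2.8284/2.8284) (quadrant-adjusted) = 45°
z = 4(cos 45° + i sin 45°)


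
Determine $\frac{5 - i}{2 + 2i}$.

Multiply numerator and denominator by conjugate (2 - 2i):
= (5 - i)(2 - 2i) / (2^2 + 2^2)
= (8 - 12i) / 8
Divide through by 4: (2 - 3i) / 2
= 1 - (3/2)i


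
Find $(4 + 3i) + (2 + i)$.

(4 + 2) + (3 + 1)i = 6 + 4i


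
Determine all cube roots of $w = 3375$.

|w| = 3375, arg(w) = 0°
Root modulus = 3375^(1/3) = 15
Root arguments: θ_k = (0° + 360°k)/3 for k = 0, 1, ..., 2
Roots: 15, -15/2 + (15*sqrt(3)/2)i, -15/2 - (15*sqrt(3)/2)i


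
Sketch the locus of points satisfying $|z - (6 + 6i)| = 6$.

|z - z0| = r describes a circle centered at z0 with radius r
Here z0 = 6 + 6i and r = 6
Locus: Circle centered at (6, 6) with radius 6


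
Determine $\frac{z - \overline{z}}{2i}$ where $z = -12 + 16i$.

z - conjugate(z) = 2bi
(z - conjugate(z))/(2i) = 2bi/(2i) = b = 16


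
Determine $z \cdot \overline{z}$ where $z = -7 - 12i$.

z * conjugate(z) = |z|^2 = a^2 + b^2
= (-7)^2 + (-12)^2 = 193


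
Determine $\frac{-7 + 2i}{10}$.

Divisor is real, so divide each part by 10:
= -7/10 + (1/5)i


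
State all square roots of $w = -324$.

|w| = 324, arg(w) = 180°
Root modulus = 324^(1/2) = 18
Root arguments: θ_k = (180° + 360°k)/2 for k = 0, 1, ..., 1
Roots: 18i, -18i


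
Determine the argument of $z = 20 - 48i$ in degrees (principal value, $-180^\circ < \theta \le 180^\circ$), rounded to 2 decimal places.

θ = arctan(b/a) = arctan(-48/20) (quadrant-adjusted) = -67.38°


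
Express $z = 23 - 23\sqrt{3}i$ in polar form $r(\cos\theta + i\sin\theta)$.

r = |z| = sqrt(a^2 + b^2) = sqrt((23)^2 + (-23*sqrt(3))^2) = sqrt(529 + 1587) = sqrt(2116) = 46
θ = arctan(b/a) = arctan(-39.8372/23) (quadrant-adjusted) = 300°
z = 46(cos 300° + i sin 300°)


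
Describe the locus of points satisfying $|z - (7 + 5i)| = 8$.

|z - z0| = r describes a circle centered at z0 with radius r
Here z0 = 7 + 5i and r = 8
Locus: Circle centered at (7, 5) with radius 8


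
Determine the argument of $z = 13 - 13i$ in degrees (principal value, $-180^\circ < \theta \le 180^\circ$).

θ = arctan(b/a) = arctan(-13/13) (quadrant-adjusted) = -45°


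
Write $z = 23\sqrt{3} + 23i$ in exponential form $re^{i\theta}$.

r = |z| = sqrt((23*sqrt(3))^2 + (23)^2) = sqrt(1587 + 529) = sqrt(2116) = 46
θ = arctan(b/a) = arctan(23/39.8372) (quadrant-adjusted) = 30° = π/6
z = 46e^(i*π/6)


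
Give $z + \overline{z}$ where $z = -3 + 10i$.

z + conjugate(z) = (a + bi) + (a - bi) = 2a
= 2 * (-3) = -6


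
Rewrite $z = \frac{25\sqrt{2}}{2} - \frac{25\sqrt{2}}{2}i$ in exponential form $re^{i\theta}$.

r = |z| = sqrt((25*sqrt(2)/2)^2 + (-25*sqrt(2)/2)^2) = sqrt(625/2 + 625/2) = sqrt(625) = 25
θ = arctan(b/a) = arctan(-17.6777/17.6777) (quadrant-adjusted) = -45° = -π/4
z = 25e^(-i*π/4)


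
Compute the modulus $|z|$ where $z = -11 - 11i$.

|z| = sqrt(a^2 + b^2) = sqrt((-11)^2 + (-11)^2) = sqrt(242) = sqrt(242)


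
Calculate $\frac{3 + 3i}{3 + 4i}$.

Multiply numerator and denominator by conjugate (3 - 4i):
= (3 + 3i)(3 - 4i) / (3^2 + 4^2)
= (21 - 3i) / 25
= 21/25 - (3/25)i


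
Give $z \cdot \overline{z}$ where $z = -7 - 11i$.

z * conjugate(z) = |z|^2 = a^2 + b^2
= (-7)^2 + (-11)^2 = 170


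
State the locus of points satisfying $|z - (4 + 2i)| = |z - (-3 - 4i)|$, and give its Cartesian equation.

|z - z1| = |z - z2| means z is equidistant from z1 and z2,
i.e. the perpendicular bisector of the segment from (4, 2) to (-3, -4) (midpoint (1/2, -1)).
With z = x + yi, square both sides:
(x - 4)^2 + (y - 2)^2 = (x - (-3))^2 + (y - (-4))^2
The x^2 and y^2 terms cancel: -14x + (-12)y = 25 - 20 = 5
Simplify: 14x + 12y = -5
Locus: Perpendicular bisector of the segment from (4, 2) to (-3, -4): the line 14x + 12y = -5


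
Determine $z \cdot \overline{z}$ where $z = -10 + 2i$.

z * conjugate(z) = |z|^2 = a^2 + b^2
= (-10)^2 + 2^2 = 104


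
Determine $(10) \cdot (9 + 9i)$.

(a1*a2 - b1*b2) + (a1*b2 + b1*a2)i
= (90 - 0) + (90 + 0)i
= 90 + 90i


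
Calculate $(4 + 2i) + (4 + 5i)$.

(4 + 4) + (2 + 5)i = 8 + 7i


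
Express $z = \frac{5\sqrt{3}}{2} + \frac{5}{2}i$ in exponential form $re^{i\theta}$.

r = |z| = sqrt((5*sqrt(3)/2)^2 + (5/2)^2) = sqrt(75/4 + 25/4) = sqrt(25) = 5
θ = arctan(b/a) = arctan(2.5/4.3301) (quadrant-adjusted) = 30° = π/6
z = 5e^(i*π/6)


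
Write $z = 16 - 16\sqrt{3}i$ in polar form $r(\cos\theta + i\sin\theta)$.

r = |z| = sqrt(a^2 + b^2) = sqrt((16)^2 + (-16*sqrt(3))^2) = sqrt(256 + 768) = sqrt(1024) = 32
θ = arctan(b/a) = arctan(-27.7128/16) (quadrant-adjusted) = 300°
z = 32(cos 300° + i sin 300°)


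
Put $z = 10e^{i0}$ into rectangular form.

a = r cos θ = 10 * 1 = 10
b = r sin θ = 10 * 0 = 0
z = 10


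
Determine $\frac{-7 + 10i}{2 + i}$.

Multiply numerator and denominator by conjugate (2 - i):
= (-7 + 10i)(2 - i) / (2^2 + 1^2)
= (-4 + 27i) / 5
= -4/5 + (27/5)i


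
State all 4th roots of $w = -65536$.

|w| = 65536, arg(w) = 180°
Root modulus = 65536^(1/4) = 16
Root arguments: θ_k = (180° + 360°k)/4 for k = 0, 1, ..., 3
Roots: 8*sqrt(2) + 8*sqrt(2)i, -8*sqrt(2) + 8*sqrt(2)i, -8*sqrt(2) - 8*sqrt(2)i, 8*sqrt(2) - 8*sqrt(2)i


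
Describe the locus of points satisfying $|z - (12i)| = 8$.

|z - z0| = r describes a circle centered at z0 with radius r
Here z0 = 12i and r = 8
Locus: Circle centered at (0, 12) with radius 8


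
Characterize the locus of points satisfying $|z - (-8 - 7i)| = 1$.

|z - z0| = r describes a circle centered at z0 with radius r
Here z0 = -8 - 7i and r = 1
Locus: Circle centered at (-8, -7) with radius 1


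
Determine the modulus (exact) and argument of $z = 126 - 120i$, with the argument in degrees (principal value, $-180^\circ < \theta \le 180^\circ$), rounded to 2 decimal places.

|z| = sqrt(126^2 + (-120)^2) = 174
arg(z) = arctan(b/a) = arctan(-120/126) (quadrant-adjusted) = -43.60°


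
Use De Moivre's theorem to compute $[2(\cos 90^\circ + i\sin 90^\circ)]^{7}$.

By De Moivre: z^n = r^n(cos(nθ) + i sin(nθ))
= 2^7(cos(7*90°) + i sin(7*90°))
= 128(cos 270° + i sin 270°)
= -128i


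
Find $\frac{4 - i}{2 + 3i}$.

Multiply numerator and denominator by conjugate (2 - 3i):
= (4 - i)(2 - 3i) / (2^2 + 3^2)
= (5 - 14i) / 13
= 5/13 - (14/13)i


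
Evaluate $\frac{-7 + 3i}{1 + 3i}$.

Multiply numerator and denominator by conjugate (1 - 3i):
= (-7 + 3i)(1 - 3i) / (1^2 + 3^2)
= (2 + 24i) / 10
Divide through by 2: (1 + 12i) / 5
= 1/5 + (12/5)i


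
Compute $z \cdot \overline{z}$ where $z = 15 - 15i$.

z * conjugate(z) = |z|^2 = a^2 + b^2
= 15^2 + (-15)^2 = 450


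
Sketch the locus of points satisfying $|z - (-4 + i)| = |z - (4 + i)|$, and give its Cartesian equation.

|z - z1| = |z - z2| means z is equidistant from z1 and z2,
i.e. the perpendicular bisector of the segment from (-4, 1) to (4, 1) (midpoint (0, 1)).
With z = x + yi, square both sides:
(x - (-4))^2 + (y - 1)^2 = (x - 4)^2 + (y - 1)^2
The x^2 and y^2 terms cancel: 16x + 0y = 17 - 17 = 0
Simplify: x = 0
Locus: Perpendicular bisector of the segment from (-4, 1) to (4, 1): the line x = 0


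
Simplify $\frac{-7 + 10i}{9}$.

Divisor is real, so divide each part by 9:
= -7/9 + (10/9)i


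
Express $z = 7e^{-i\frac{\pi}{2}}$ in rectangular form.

a = r cos θ = 7 * 0 = 0
b = r sin θ = 7 * -1 = -7
z = -7i


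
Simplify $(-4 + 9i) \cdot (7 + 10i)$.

(a1*a2 - b1*b2) + (a1*b2 + b1*a2)i
= (-28 - 90) + (-40 + 63)i
= -118 + 23i


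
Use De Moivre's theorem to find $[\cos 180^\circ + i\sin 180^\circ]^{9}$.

By De Moivre: z^n = r^n(cos(nθ) + i sin(nθ))
= 1^9(cos(9*180°) + i sin(9*180°))
= 1(cos 180° + i sin 180°)
= -1


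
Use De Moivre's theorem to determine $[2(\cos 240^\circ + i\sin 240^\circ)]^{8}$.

By De Moivre: z^n = r^n(cos(nθ) + i sin(nθ))
= 2^8(cos(8*240°) + i sin(8*240°))
= 256(cos 120° + i sin 120°)
= -128 + 128*sqrt(3)i


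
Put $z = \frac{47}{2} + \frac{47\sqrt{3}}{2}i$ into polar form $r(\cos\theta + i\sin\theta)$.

r = |z| = sqrt(a^2 + b^2) = sqrt((47/2)^2 + (47*sqrt(3)/2)^2) = sqrt(2209/4 + 6627/4) = sqrt(2209) = 47
θ = arctan(b/a) = arctan(40.7032/23.5) (quadrant-adjusted) = 60°
z = 47(cos 60° + i sin 60°)


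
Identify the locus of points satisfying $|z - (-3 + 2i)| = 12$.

|z - z0| = r describes a circle centered at z0 with radius r
Here z0 = -3 + 2i and r = 12
Locus: Circle centered at (-3, 2) with radius 12


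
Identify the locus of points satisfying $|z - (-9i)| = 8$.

|z - z0| = r describes a circle centered at z0 with radius r
Here z0 = -9i and r = 8
Locus: Circle centered at (0, -9) with radius 8


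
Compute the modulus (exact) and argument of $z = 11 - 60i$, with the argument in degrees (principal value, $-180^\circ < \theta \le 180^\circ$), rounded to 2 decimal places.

|z| = sqrt(11^2 + (-60)^2) = 61
arg(z) = arctan(b/a) = arctan(-60/11) (quadrant-adjusted) = -79.61°


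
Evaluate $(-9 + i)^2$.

(a + bi)^2 = a^2 - b^2 + 2abi
= (-9)^2 - 1^2 + 2*(-9)*1i
= 80 - 18i


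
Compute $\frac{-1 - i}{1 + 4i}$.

Multiply numerator and denominator by conjugate (1 - 4i):
= (-1 - i)(1 - 4i) / (1^2 + 4^2)
= (-5 + 3i) / 17
= -5/17 + (3/17)i


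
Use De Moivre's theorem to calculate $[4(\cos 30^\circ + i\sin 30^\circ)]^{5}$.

By De Moivre: z^n = r^n(cos(nθ) + i sin(nθ))
= 4^5(cos(5*30°) + i sin(5*30°))
= 1024(cos 150° + i sin 150°)
= -512*sqrt(3) + 512i


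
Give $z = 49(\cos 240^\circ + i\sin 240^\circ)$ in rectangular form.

a = r cos θ = 49 * -1/2 = -49/2
b = r sin θ = 49 * -sqrt(3)/2 = -49*sqrt(3)/2
z = -49/2 - (49*sqrt(3)/2)i


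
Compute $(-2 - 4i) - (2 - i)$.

(-2 - 2) + (-4 - (-1))i = -4 - 3i


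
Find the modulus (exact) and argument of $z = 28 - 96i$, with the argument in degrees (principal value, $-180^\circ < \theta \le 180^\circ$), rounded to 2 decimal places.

|z| = sqrt(28^2 + (-96)^2) = 100
arg(z) = arctan(b/a) = arctan(-96/28) (quadrant-adjusted) = -73.74°


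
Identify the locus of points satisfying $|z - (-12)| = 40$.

|z - z0| = r describes a circle centered at z0 with radius r
Here z0 = -12 and r = 40
Locus: Circle centered at (-12, 0) with radius 40


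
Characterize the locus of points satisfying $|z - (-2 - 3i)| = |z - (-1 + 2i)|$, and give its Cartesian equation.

|z - z1| = |z - z2| means z is equidistant from z1 and z2,
i.e. the perpendicular bisector of the segment from (-2, -3) to (-1, 2) (midpoint (-3/2, -1/2)).
With z = x + yi, square both sides:
(x - (-2))^2 + (y - (-3))^2 = (x - (-1))^2 + (y - 2)^2
The x^2 and y^2 terms cancel: 2x + 10y = 5 - 13 = -8
Simplify: x + 5y = -4
Locus: Perpendicular bisector of the segment from (-2, -3) to (-1, 2): the line x + 5y = -4


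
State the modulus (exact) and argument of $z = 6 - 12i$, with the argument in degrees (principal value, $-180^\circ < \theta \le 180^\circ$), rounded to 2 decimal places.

|z| = sqrt(6^2 + (-12)^2) = sqrt(180)
arg(z) = arctan(b/a) = arctan(-12/6) (quadrant-adjusted) = -63.43°


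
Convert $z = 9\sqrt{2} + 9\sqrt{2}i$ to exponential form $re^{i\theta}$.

r = |z| = sqrt((9*sqrt(2))^2 + (9*sqrt(2))^2) = sqrt(162 + 162) = sqrt(324) = 18
θ = arctan(b/a) = arctan(12.7279/12.7279) (quadrant-adjusted) = 45° = π/4
z = 18e^(i*π/4)


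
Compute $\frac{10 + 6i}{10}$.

Divisor is real, so divide each part by 10:
= 1 + (3/5)i


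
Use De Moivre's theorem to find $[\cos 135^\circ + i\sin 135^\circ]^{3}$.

By De Moivre: z^n = r^n(cos(nθ) + i sin(nθ))
= 1^3(cos(3*135°) + i sin(3*135°))
= 1(cos 45° + i sin 45°)
= sqrt(2)/2 + (sqrt(2)/2)i


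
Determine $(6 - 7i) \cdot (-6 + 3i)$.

(a1*a2 - b1*b2) + (a1*b2 + b1*a2)i
= (-36 - (-21)) + (18 + 42)i
= -15 + 60i


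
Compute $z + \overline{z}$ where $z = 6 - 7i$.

z + conjugate(z) = (a + bi) + (a - bi) = 2a
= 2 * 6 = 12


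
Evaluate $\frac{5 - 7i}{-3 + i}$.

Multiply numerator and denominator by conjugate (-3 - i):
= (5 - 7i)(-3 - i) / ((-3)^2 + 1^2)
= (-22 + 16i) / 10
Divide through by 2: (-11 + 8i) / 5
= -11/5 + (8/5)i


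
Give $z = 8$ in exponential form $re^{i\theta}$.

r = |z| = sqrt((8)^2 + (0)^2) = sqrt(64 + 0) = sqrt(64) = 8
b = 0 and a > 0, so z lies on the positive real axis: θ = 0
z = 8e^(i*0) = 8


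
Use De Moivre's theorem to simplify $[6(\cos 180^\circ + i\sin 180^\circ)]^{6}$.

By De Moivre: z^n = r^n(cos(nθ) + i sin(nθ))
= 6^6(cos(6*180°) + i sin(6*180°))
= 46656(cos 0° + i sin 0°)
= 46656


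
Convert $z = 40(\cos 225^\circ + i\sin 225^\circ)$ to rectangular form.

a = r cos θ = 40 * -sqrt(2)/2 = -20*sqrt(2)
b = r sin θ = 40 * -sqrt(2)/2 = -20*sqrt(2)
z = -20*sqrt(2) - 20*sqrt(2)i


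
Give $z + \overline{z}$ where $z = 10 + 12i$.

z + conjugate(z) = (a + bi) + (a - bi) = 2a
= 2 * 10 = 20


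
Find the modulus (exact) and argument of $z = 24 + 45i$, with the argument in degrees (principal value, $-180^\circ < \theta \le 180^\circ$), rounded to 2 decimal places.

|z| = sqrt(24^2 + 45^2) = 51
arg(z) = arctan(b/a) = arctan(45/24) (quadrant-adjusted) = 61.93°


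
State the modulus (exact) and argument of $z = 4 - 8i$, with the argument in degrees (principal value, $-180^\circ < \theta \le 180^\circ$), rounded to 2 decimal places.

|z| = sqrt(4^2 + (-8)^2) = sqrt(80)
arg(z) = arctan(b/a) = arctan(-8/4) (quadrant-adjusted) = -63.43°


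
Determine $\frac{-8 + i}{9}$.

Divisor is real, so divide each part by 9:
= -8/9 + (1/9)i


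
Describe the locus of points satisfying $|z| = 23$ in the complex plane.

|z| = 23 means sqrt(x^2 + y^2) = 23
This is a circle of radius 23 centered at the origin


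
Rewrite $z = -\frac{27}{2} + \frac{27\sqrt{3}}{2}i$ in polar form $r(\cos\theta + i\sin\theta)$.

r = |z| = sqrt(a^2 + b^2) = sqrt((-27/2)^2 + (27*sqrt(3)/2)^2) = sqrt(729/4 + 2187/4) = sqrt(729) = 27
θ = arctan(b/a) = arctan(23.3827/-13.5) (quadrant-adjusted) = 120°
z = 27(cos 120° + i sin 120°)


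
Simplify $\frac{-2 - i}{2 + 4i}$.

Multiply numerator and denominator by conjugate (2 - 4i):
= (-2 - i)(2 - 4i) / (2^2 + 4^2)
= (-8 + 6i) / 20
Divide through by 2: (-4 + 3i) / 10
= -2/5 + (3/10)i


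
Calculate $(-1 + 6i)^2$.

(a + bi)^2 = a^2 - b^2 + 2abi
= (-1)^2 - 6^2 + 2*(-1)*6i
= -35 - 12i


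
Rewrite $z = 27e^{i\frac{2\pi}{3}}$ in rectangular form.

a = r cos θ = 27 * -1/2 = -27/2
b = r sin θ = 27 * sqrt(3)/2 = 27*sqrt(3)/2
z = -27/2 + (27*sqrt(3)/2)i


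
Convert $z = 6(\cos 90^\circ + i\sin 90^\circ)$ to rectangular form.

a = r cos θ = 6 * 0 = 0
b = r sin θ = 6 * 1 = 6
z = 6i


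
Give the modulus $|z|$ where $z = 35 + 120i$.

|z| = sqrt(a^2 + b^2) = sqrt(35^2 + 120^2) = sqrt(15625) = 125


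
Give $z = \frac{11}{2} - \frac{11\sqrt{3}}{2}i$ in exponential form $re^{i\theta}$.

r = |z| = sqrt((11/2)^2 + (-11*sqrt(3)/2)^2) = sqrt(121/4 + 363/4) = sqrt(121) = 11
θ = arctan(b/a) = arctan(-9.5263/5.5) (quadrant-adjusted) = -60° = -π/3
z = 11e^(-i*π/3)


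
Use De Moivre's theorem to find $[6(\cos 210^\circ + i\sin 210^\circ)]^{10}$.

By De Moivre: z^n = r^n(cos(nθ) + i sin(nθ))
= 6^10(cos(10*210°) + i sin(10*210°))
= 60466176(cos 300° + i sin 300°)
= 30233088 - 30233088*sqrt(3)i


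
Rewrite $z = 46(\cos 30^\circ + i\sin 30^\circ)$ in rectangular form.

a = r cos θ = 46 * sqrt(3)/2 = 23*sqrt(3)
b = r sin θ = 46 * 1/2 = 23
z = 23*sqrt(3) + 23i


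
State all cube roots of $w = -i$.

|w| = 1, arg(w) = 270°
Root modulus = 1^(1/3) = 1
Root arguments: θ_k = (270° + 360°k)/3 for k = 0, 1, ..., 2
Roots: i, -sqrt(3)/2 - (1/2)i, sqrt(3)/2 - (1/2)i


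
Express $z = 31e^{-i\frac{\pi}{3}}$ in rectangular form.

a = r cos θ = 31 * 1/2 = 31/2
b = r sin θ = 31 * -sqrt(3)/2 = -31*sqrt(3)/2
z = 31/2 - (31*sqrt(3)/2)i


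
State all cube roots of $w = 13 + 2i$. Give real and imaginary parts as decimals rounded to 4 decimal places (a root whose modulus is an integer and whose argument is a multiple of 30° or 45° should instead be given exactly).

|w| = sqrt(173) ≈ 13.152946, arg(w) ≈ 8.746162°
Root modulus = sqrt(173)^(1/3) ≈ 2.360520
Root arguments: θ_k = (arg(w) + 360°k)/3 for k = 0, 1, ..., 2
Compute each root as (root modulus)(cos θ_k + i sin θ_k) using full-precision intermediates, then round to 4 decimal places.
Roots: 2.3575 + 0.1201i, -1.2827 + 1.9816i, -1.0748 - 2.1017i


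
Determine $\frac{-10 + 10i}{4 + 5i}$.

Multiply numerator and denominator by conjugate (4 - 5i):
= (-10 + 10i)(4 - 5i) / (4^2 + 5^2)
= (10 + 90i) / 41
= 10/41 + (90/41)i


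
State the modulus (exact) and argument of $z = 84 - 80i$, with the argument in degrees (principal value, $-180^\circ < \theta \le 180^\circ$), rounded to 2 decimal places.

|z| = sqrt(84^2 + (-80)^2) = 116
arg(z) = arctan(b/a) = arctan(-80/84) (quadrant-adjusted) = -43.60°


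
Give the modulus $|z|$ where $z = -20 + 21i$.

|z| = sqrt(a^2 + b^2) = sqrt((-20)^2 + 21^2) = sqrt(841) = 29


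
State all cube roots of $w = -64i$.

|w| = 64, arg(w) = 270°
Root modulus = 64^(1/3) = 4
Root arguments: θ_k = (270° + 360°k)/3 for k = 0, 1, ..., 2
Roots: 4i, -2*sqrt(3) - 2i, 2*sqrt(3) - 2i


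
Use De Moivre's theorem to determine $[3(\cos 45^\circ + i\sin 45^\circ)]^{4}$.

By De Moivre: z^n = r^n(cos(nθ) + i sin(nθ))
= 3^4(cos(4*45°) + i sin(4*45°))
= 81(cos 180° + i sin 180°)
= -81


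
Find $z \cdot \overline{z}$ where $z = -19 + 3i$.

z * conjugate(z) = |z|^2 = a^2 + b^2
= (-19)^2 + 3^2 = 370


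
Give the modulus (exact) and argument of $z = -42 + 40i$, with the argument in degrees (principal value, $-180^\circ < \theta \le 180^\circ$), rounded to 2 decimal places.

|z| = sqrt((-42)^2 + 40^2) = 58
arg(z) = arctan(b/a) = arctan(40/-42) (quadrant-adjusted) = 136.40°


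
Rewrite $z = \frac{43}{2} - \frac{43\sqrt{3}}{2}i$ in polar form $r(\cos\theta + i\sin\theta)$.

r = |z| = sqrt(a^2 + b^2) = sqrt((43/2)^2 + (-43*sqrt(3)/2)^2) = sqrt(1849/4 + 5547/4) = sqrt(1849) = 43
θ = arctan(b/a) = arctan(-37.2391/21.5) (quadrant-adjusted) = 300°
z = 43(cos 300° + i sin 300°)


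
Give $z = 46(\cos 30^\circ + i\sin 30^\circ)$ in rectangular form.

a = r cos θ = 46 * sqrt(3)/2 = 23*sqrt(3)
b = r sin θ = 46 * 1/2 = 23
z = 23*sqrt(3) + 23i


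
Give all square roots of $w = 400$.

|w| = 400, arg(w) = 0°
Root modulus = 400^(1/2) = 20
Root arguments: θ_k = (0° + 360°k)/2 for k = 0, 1, ..., 1
Roots: 20, -20


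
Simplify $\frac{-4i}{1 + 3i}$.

Multiply numerator and denominator by conjugate (1 - 3i):
= (-4i)(1 - 3i) / (1^2 + 3^2)
= (-12 - 4i) / 10
Divide through by 2: (-6 - 2i) / 5
= -6/5 - (2/5)i


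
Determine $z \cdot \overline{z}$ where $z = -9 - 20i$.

z * conjugate(z) = |z|^2 = a^2 + b^2
= (-9)^2 + (-20)^2 = 481


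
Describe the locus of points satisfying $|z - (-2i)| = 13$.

|z - z0| = r describes a circle centered at z0 with radius r
Here z0 = -2i and r = 13
Locus: Circle centered at (0, -2) with radius 13


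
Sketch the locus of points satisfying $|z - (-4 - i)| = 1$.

|z - z0| = r describes a circle centered at z0 with radius r
Here z0 = -4 - i and r = 1
Locus: Circle centered at (-4, -1) with radius 1


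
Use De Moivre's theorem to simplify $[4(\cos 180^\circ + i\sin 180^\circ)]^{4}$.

By De Moivre: z^n = r^n(cos(nθ) + i sin(nθ))
= 4^4(cos(4*180°) + i sin(4*180°))
= 256(cos 0° + i sin 0°)
= 256


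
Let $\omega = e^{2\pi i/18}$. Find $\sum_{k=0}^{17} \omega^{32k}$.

Let ζ = ω^32 = e^(2πi·32/18). Since 18 ∤ 32, ζ ≠ 1.
Sum = Σ_{k=0}^{17} ζ^k = (ζ^18 - 1)/(ζ - 1) = (ω^{32·18} - 1)/(ζ - 1) = (1 - 1)/(ζ - 1) = 0


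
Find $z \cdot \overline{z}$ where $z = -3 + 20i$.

z * conjugate(z) = |z|^2 = a^2 + b^2
= (-3)^2 + 20^2 = 409


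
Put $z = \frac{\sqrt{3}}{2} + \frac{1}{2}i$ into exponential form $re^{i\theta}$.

r = |z| = sqrt((sqrt(3)/2)^2 + (1/2)^2) = sqrt(3/4 + 1/4) = sqrt(1) = 1
θ = arctan(b/a) = arctan(0.5/0.866) (quadrant-adjusted) = 30° = π/6
z = 1e^(i*π/6)


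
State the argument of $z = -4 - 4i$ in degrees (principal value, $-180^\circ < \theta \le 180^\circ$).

θ = arctan(b/a) = arctan(-4/-4) (quadrant-adjusted) = -135°


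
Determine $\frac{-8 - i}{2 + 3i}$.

Multiply numerator and denominator by conjugate (2 - 3i):
= (-8 - i)(2 - 3i) / (2^2 + 3^2)
= (-19 + 22i) / 13
= -19/13 + (22/13)i


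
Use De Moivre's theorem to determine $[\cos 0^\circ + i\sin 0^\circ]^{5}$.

By De Moivre: z^n = r^n(cos(nθ) + i sin(nθ))
= 1^5(cos(5*0°) + i sin(5*0°))
= 1(cos 0° + i sin 0°)
= 1


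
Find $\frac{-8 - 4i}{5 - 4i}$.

Multiply numerator and denominator by conjugate (5 + 4i):
= (-8 - 4i)(5 + 4i) / (5^2 + (-4)^2)
= (-24 - 52i) / 41
= -24/41 - (52/41)i


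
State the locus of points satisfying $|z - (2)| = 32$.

|z - z0| = r describes a circle centered at z0 with radius r
Here z0 = 2 and r = 32
Locus: Circle centered at (2, 0) with radius 32


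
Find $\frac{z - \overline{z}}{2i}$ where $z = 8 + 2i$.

z - conjugate(z) = 2bi
(z - conjugate(z))/(2i) = 2bi/(2i) = b = 2


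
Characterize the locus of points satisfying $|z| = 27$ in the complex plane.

|z| = 27 means sqrt(x^2 + y^2) = 27
This is a circle of radius 27 centered at the origin


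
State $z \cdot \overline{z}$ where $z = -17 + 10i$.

z * conjugate(z) = |z|^2 = a^2 + b^2
= (-17)^2 + 10^2 = 389


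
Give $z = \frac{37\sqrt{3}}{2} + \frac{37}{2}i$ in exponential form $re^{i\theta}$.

r = |z| = sqrt((37*sqrt(3)/2)^2 + (37/2)^2) = sqrt(4107/4 + 1369/4) = sqrt(1369) = 37
θ = arctan(b/a) = arctan(18.5/32.0429) (quadrant-adjusted) = 30° = π/6
z = 37e^(i*π/6)


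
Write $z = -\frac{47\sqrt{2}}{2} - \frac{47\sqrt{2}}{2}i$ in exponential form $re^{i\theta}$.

r = |z| = sqrt((-47*sqrt(2)/2)^2 + (-47*sqrt(2)/2)^2) = sqrt(2209/2 + 2209/2) = sqrt(2209) = 47
θ = arctan(b/a) = arctan(-33.234/-33.234) (quadrant-adjusted) = -135° = -3π/4
z = 47e^(-i*3π/4)


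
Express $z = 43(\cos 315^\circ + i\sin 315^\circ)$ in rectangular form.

a = r cos θ = 43 * sqrt(2)/2 = 43*sqrt(2)/2
b = r sin θ = 43 * -sqrt(2)/2 = -43*sqrt(2)/2
z = 43*sqrt(2)/2 - (43*sqrt(2)/2)i


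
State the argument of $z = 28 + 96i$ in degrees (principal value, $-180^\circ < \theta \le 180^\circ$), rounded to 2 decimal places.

θ = arctan(b/a) = arctan(96/28) (quadrant-adjusted) = 73.74°


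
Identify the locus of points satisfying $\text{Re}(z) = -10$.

Re(z) = x where z = x + yi; the equation x = -10 is satisfied by all points with that x-coordinate
Locus: Vertical line x = -10


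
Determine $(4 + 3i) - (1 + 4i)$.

(4 - 1) + (3 - 4)i = 3 - i


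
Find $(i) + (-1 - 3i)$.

(0 + (-1)) + (1 + (-3))i = -1 - 2i


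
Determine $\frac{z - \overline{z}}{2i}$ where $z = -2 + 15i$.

z - conjugate(z) = 2bi
(z - conjugate(z))/(2i) = 2bi/(2i) = b = 15


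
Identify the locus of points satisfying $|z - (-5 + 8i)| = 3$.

|z - z0| = r describes a circle centered at z0 with radius r
Here z0 = -5 + 8i and r = 3
Locus: Circle centered at (-5, 8) with radius 3


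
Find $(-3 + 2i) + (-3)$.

(-3 + (-3)) + (2 + 0)i = -6 + 2i


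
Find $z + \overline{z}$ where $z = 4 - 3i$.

z + conjugate(z) = (a + bi) + (a - bi) = 2a
= 2 * 4 = 8


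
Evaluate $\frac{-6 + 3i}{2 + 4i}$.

Multiply numerator and denominator by conjugate (2 - 4i):
= (-6 + 3i)(2 - 4i) / (2^2 + 4^2)
= (30i) / 20
Divide through by 10: (3i) / 2
= 0 + (3/2)i


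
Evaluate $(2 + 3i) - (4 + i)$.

(2 - 4) + (3 - 1)i = -2 + 2i


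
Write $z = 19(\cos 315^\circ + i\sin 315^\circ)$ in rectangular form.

a = r cos θ = 19 * sqrt(2)/2 = 19*sqrt(2)/2
b = r sin θ = 19 * -sqrt(2)/2 = -19*sqrt(2)/2
z = 19*sqrt(2)/2 - (19*sqrt(2)/2)i


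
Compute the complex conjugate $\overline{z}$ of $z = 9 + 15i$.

If z = a + bi, then conjugate(z) = a - bi
conjugate(9 + 15i) = 9 - 15i


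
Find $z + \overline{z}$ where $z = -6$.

z + conjugate(z) = (a + bi) + (a - bi) = 2a
= 2 * (-6) = -12


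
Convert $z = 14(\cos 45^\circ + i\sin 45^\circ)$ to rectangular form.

a = r cos θ = 14 * sqrt(2)/2 = 7*sqrt(2)
b = r sin θ = 14 * sqrt(2)/2 = 7*sqrt(2)
z = 7*sqrt(2) + 7*sqrt(2)i


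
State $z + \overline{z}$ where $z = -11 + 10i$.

z + conjugate(z) = (a + bi) + (a - bi) = 2a
= 2 * (-11) = -22


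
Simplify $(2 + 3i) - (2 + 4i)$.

(2 - 2) + (3 - 4)i = -i


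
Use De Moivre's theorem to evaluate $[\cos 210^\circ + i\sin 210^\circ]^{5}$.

By De Moivre: z^n = r^n(cos(nθ) + i sin(nθ))
= 1^5(cos(5*210°) + i sin(5*210°))
= 1(cos 330° + i sin 330°)
= sqrt(3)/2 - (1/2)i


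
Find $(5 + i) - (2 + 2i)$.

(5 - 2) + (1 - 2)i = 3 - i


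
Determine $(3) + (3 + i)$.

(3 + 3) + (0 + 1)i = 6 + i


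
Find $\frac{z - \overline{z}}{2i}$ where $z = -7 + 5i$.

z - conjugate(z) = 2bi
(z - conjugate(z))/(2i) = 2bi/(2i) = b = 5


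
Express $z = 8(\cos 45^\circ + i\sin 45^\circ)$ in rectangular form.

a = r cos θ = 8 * sqrt(2)/2 = 4*sqrt(2)
b = r sin θ = 8 * sqrt(2)/2 = 4*sqrt(2)
z = 4*sqrt(2) + 4*sqrt(2)i


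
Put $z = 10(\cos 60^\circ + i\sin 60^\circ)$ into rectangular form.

a = r cos θ = 10 * 1/2 = 5
b = r sin θ = 10 * sqrt(3)/2 = 5*sqrt(3)
z = 5 + 5*sqrt(3)i


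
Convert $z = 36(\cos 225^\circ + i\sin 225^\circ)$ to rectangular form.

a = r cos θ = 36 * -sqrt(2)/2 = -18*sqrt(2)
b = r sin θ = 36 * -sqrt(2)/2 = -18*sqrt(2)
z = -18*sqrt(2) - 18*sqrt(2)i


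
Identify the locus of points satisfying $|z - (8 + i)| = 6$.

|z - z0| = r describes a circle centered at z0 with radius r
Here z0 = 8 + i and r = 6
Locus: Circle centered at (8, 1) with radius 6


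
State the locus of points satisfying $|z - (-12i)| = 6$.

|z - z0| = r describes a circle centered at z0 with radius r
Here z0 = -12i and r = 6
Locus: Circle centered at (0, -12) with radius 6


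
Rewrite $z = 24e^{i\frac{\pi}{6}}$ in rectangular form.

a = r cos θ = 24 * sqrt(3)/2 = 12*sqrt(3)
b = r sin θ = 24 * 1/2 = 12
z = 12*sqrt(3) + 12i


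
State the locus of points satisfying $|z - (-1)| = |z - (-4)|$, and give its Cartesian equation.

|z - z1| = |z - z2| means z is equidistant from z1 and z2,
i.e. the perpendicular bisector of the segment from (-1, 0) to (-4, 0) (midpoint (-5/2, 0)).
With z = x + yi, square both sides:
(x - (-1))^2 + (y - 0)^2 = (x - (-4))^2 + (y - 0)^2
The x^2 and y^2 terms cancel: -6x + 0y = 16 - 1 = 15
Simplify: x = -5/2
Locus: Perpendicular bisector of the segment from (-1, 0) to (-4, 0): the line x = -5/2


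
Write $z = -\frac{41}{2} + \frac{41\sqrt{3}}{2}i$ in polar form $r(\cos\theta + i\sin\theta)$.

r = |z| = sqrt(a^2 + b^2) = sqrt((-41/2)^2 + (41*sqrt(3)/2)^2) = sqrt(1681/4 + 5043/4) = sqrt(1681) = 41
θ = arctan(b/a) = arctan(35.507/-20.5) (quadrant-adjusted) = 120°
z = 41(cos 120° + i sin 120°)


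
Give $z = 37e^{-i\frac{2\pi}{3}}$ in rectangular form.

a = r cos θ = 37 * -1/2 = -37/2
b = r sin θ = 37 * -sqrt(3)/2 = -37*sqrt(3)/2
z = -37/2 - (37*sqrt(3)/2)i


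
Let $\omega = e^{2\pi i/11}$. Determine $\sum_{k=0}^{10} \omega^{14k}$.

Let ζ = ω^14 = e^(2πi·14/11). Since 11 ∤ 14, ζ ≠ 1.
Sum = Σ_{k=0}^{10} ζ^k = (ζ^11 - 1)/(ζ - 1) = (ω^{14·11} - 1)/(ζ - 1) = (1 - 1)/(ζ - 1) = 0


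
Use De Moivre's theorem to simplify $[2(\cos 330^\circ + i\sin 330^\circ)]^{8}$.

By De Moivre: z^n = r^n(cos(nθ) + i sin(nθ))
= 2^8(cos(8*330°) + i sin(8*330°))
= 256(cos 120° + i sin 120°)
= -128 + 128*sqrt(3)i


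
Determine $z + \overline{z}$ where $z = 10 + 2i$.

z + conjugate(z) = (a + bi) + (a - bi) = 2a
= 2 * 10 = 20


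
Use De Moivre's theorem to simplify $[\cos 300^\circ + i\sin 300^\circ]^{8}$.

By De Moivre: z^n = r^n(cos(nθ) + i sin(nθ))
= 1^8(cos(8*300°) + i sin(8*300°))
= 1(cos 240° + i sin 240°)
= -1/2 - (sqrt(3)/2)i
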